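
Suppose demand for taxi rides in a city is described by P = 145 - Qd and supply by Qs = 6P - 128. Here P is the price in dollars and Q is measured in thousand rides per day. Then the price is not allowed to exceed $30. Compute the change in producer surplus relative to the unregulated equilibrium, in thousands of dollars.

-711

Rearranging demand gives Qd = 145 - P. In a free market, 145 - P = 6P - 128 gives the equilibrium P* = 39, Q* = 106.
Because the ceiling (30) lies below the market-clearing price, it is binding.
At P = 30: Qd = 145 - 30 = 115 and Qs = 6·30 - 128 = 52.
Producer surplus without the control is ½ · (39 - 64/3) · 106 = 2809/3.
With the ceiling, producers sell 52 units at 30, so PS = ½ · (30 - 64/3) · 52 = 676/3.
Change in producer surplus = 676/3 - 2809/3 = -711.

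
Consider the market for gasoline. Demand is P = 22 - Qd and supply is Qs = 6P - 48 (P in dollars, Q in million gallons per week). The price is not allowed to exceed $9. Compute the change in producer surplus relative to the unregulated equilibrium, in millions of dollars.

-9

Rearranging demand gives Qd = 22 - P. In a free market, 22 - P = 6P - 48 gives the equilibrium P* = 10, Q* = 12.
Because the ceiling (9) lies below the market-clearing price, it is binding.
At P = 9: Qd = 22 - 9 = 13 and Qs = 6·9 - 48 = 6.
Producer surplus without the control is ½ · (10 - 8) · 12 = 12.
With the ceiling, producers sell 6 units at 9, so PS = ½ · (9 - 8) · 6 = 3.
Change in producer surplus = 3 - 12 = -9.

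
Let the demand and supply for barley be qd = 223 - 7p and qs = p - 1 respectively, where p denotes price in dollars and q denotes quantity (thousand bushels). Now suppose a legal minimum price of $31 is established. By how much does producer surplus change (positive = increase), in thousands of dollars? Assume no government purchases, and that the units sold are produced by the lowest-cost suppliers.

-202.5

Equilibrium: 223 - 7p = p - 1, so 224 = 8p and p* = 28, q* = 27.
The floor of 31 is above the equilibrium price 28, so it binds.
At p = 31: qd = 223 - 7·31 = 6 and qs = 31 - 1 = 30.
Producer surplus without the control is ½ · (28 - 1) · 27 = 364.5.
With the floor, 6 units are sold at 31. The supply price at q = 6 is 7, so PS = ½ · [(31 - 1) + (31 - 7)] · 6 = 162.
Change in producer surplus = 162 - 364.5 = -202.5.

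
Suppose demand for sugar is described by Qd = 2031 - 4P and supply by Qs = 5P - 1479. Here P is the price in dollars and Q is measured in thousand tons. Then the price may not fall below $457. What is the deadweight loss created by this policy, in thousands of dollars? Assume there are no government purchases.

Without the control the market clears where 2031 - 4P = 5P - 1479, i.e. P* = 390 and Q* = 471.
Because the floor (457) lies above the market-clearing price, it is binding.
At P = 457: Qd = 2031 - 4·457 = 203 and Qs = 5·457 - 1479 = 806.
Quantity traded falls to 203. At Q = 203 the demand price is (2031 - 203)/4 = 457 and the supply price is (1479 + 203)/5 = 336.4.
Deadweight loss = ½ · (457 - 336.4) · (471 - 203) = ½ · 120.6 · 268 = 16160.4.

16160.4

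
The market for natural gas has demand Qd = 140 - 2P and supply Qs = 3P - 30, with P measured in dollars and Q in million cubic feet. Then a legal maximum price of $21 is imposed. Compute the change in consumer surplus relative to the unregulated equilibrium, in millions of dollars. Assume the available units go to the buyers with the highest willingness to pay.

48.75

In a free market, 140 - 2P = 3P - 30 gives the equilibrium P* = 34, Q* = 72.
The ceiling of 21 is below the equilibrium price 34, so it binds.
At P = 21: Qd = 140 - 2·21 = 98 and Qs = 3·21 - 30 = 33.
Consumer surplus without the control is ½ · (70 - 34) · 72 = 1296.
With the ceiling, 33 units are sold at 21 (assume they go to the highest-value buyers). The demand price at Q = 33 is 53.5, so CS = ½ · [(70 - 21) + (53.5 - 21)] · 33 = 1344.75.
Change in consumer surplus = 1344.75 - 1296 = 48.75.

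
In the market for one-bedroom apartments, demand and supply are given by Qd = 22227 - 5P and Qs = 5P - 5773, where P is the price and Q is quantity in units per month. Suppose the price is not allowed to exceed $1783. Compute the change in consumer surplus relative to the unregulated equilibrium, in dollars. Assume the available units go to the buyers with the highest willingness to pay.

In a free market, 22227 - 5P = 5P - 5773 gives the equilibrium P* = 2800, Q* = 8227.
The ceiling of 1783 is below the equilibrium price 2800, so it binds.
At P = 1783: Qd = 22227 - 5·1783 = 13312 and Qs = 5·1783 - 5773 = 3142.
Consumer surplus without the control is ½ · (4445.4 - 2800) · 8227 = 6768352.9.
With the ceiling, 3142 units are sold at 1783 (assume they go to the highest-value buyers). The demand price at Q = 3142 is 3817, so CS = ½ · [(4445.4 - 1783) + (3817 - 1783)] · 3142 = 7378044.4.
Change in consumer surplus = 7378044.4 - 6768352.9 = 609691.5.

609691.5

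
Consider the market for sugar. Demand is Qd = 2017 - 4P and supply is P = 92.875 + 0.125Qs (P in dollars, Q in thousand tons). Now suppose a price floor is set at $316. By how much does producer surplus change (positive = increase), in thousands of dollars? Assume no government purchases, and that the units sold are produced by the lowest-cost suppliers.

57362

Rearranging supply gives Qs = 8P - 743. In a free market, 2017 - 4P = 8P - 743 gives the equilibrium P* = 230, Q* = 1097.
Because the floor (316) lies above the market-clearing price, it is binding.
At P = 316: Qd = 2017 - 4·316 = 753 and Qs = 8·316 - 743 = 1785.
Producer surplus without the control is ½ · (230 - 92.875) · 1097 = 75213.0625.
With the floor, 753 units are sold at 316. The supply price at Q = 753 is 187, so PS = ½ · [(316 - 92.875) + (316 - 187)] · 753 = 132575.0625.
Change in producer surplus = 132575.0625 - 75213.0625 = 57362.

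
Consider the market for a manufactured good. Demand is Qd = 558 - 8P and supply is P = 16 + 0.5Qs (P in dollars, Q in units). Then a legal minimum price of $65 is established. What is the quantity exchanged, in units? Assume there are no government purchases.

38

Rearranging supply gives Qs = 2P - 32. Equilibrium: 558 - 8P = 2P - 32, so 590 = 10P and P* = 59, Q* = 86.
Since 65 > 59, the floor is binding.
At P = 65: Qd = 558 - 8·65 = 38 and Qs = 2·65 - 32 = 98.
The quantity actually transacted is the short side, demand: 38.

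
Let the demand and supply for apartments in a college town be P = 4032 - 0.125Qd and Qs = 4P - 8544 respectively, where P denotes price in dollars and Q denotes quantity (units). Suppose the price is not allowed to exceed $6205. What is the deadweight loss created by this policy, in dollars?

Rearranging demand gives Qd = 32256 - 8P. Equilibrium: 32256 - 8P = 4P - 8544, so 40800 = 12P and P* = 3400, Q* = 5056.
Since 6205 is above P* = 3400, the ceiling does not bind and the free-market outcome prevails.
Since the control does not bind, no trades are prevented and deadweight loss is zero.

0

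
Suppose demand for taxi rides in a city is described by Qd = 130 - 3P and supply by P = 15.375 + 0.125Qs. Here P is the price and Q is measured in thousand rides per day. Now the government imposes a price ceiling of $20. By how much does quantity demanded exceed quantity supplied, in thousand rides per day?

Rearranging supply gives Qs = 8P - 123. Without the control the market clears where 130 - 3P = 8P - 123, i.e. P* = 23 and Q* = 61.
Because the ceiling (20) lies below the market-clearing price, it is binding.
At P = 20: Qd = 130 - 3·20 = 70 and Qs = 8·20 - 123 = 37.
Shortage = Qd - Qs = 70 - 37 = 33.

33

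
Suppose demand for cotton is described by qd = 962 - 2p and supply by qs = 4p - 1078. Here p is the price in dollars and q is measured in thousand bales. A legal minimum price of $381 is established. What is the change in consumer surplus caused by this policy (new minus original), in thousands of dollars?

Without the control the market clears where 962 - 2p = 4p - 1078, i.e. p* = 340 and q* = 282.
The floor of 381 is above the equilibrium price 340, so it binds.
At p = 381: qd = 962 - 2·381 = 200 and qs = 4·381 - 1078 = 446.
Consumer surplus without the control is ½ · (481 - 340) · 282 = 19881.
With the floor, consumers buy 200 units at 381, so CS = ½ · (481 - 381) · 200 = 10000.
Change in consumer surplus = 10000 - 19881 = -9881.

-9881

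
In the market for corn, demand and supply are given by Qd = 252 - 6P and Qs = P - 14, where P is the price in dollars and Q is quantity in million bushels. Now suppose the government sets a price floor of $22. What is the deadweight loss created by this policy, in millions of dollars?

0

In a free market, 252 - 6P = P - 14 gives the equilibrium P* = 38, Q* = 24.
The floor of 22 is below the equilibrium price 38, so it is not binding; the market clears at P* = 38, Q* = 24.
Since the control does not bind, no trades are prevented and deadweight loss is zero.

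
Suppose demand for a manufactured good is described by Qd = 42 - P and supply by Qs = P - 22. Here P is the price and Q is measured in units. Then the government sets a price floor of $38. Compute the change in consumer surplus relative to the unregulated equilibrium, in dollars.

-42

Setting quantity demanded equal to quantity supplied, 42 - P = P - 22, gives P* = 32 and Q* = 10.
Because the floor (38) lies above the market-clearing price, it is binding.
At P = 38: Qd = 42 - 38 = 4 and Qs = 38 - 22 = 16.
Consumer surplus without the control is ½ · (42 - 32) · 10 = 50.
With the floor, consumers buy 4 units at 38, so CS = ½ · (42 - 38) · 4 = 8.
Change in consumer surplus = 8 - 50 = -42.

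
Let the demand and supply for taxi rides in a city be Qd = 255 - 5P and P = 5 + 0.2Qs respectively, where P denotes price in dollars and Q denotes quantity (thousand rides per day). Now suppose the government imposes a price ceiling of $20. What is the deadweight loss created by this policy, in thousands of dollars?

320

Rearranging supply gives Qs = 5P - 25. Without the control the market clears where 255 - 5P = 5P - 25, i.e. P* = 28 and Q* = 115.
Because the ceiling (20) lies below the market-clearing price, it is binding.
At P = 20: Qd = 255 - 5·20 = 155 and Qs = 5·20 - 25 = 75.
Quantity traded falls to 75. At Q = 75 the demand price is (255 - 75)/5 = 36 and the supply price is (25 + 75)/5 = 20.
Deadweight loss = ½ · (36 - 20) · (115 - 75) = ½ · 16 · 40 = 320.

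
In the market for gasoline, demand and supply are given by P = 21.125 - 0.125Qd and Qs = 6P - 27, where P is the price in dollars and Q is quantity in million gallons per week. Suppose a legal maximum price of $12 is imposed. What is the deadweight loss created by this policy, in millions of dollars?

21

Rearranging demand gives Qd = 169 - 8P. In a free market, 169 - 8P = 6P - 27 gives the equilibrium P* = 14, Q* = 57.
Since 12 < 14, the ceiling is binding.
At P = 12: Qd = 169 - 8·12 = 73 and Qs = 6·12 - 27 = 45.
Quantity traded falls to 45. At Q = 45 the demand price is (169 - 45)/8 = 15.5 and the supply price is (27 + 45)/6 = 12.
Deadweight loss = ½ · (15.5 - 12) · (57 - 45) = ½ · 3.5 · 12 = 21.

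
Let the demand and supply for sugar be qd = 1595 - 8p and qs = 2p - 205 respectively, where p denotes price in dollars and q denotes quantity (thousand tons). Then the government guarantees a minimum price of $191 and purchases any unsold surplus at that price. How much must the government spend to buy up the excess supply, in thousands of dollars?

21010

Setting quantity demanded equal to quantity supplied, 1595 - 8p = 2p - 205, gives p* = 180 and q* = 155.
The floor of 191 is above the equilibrium price 180, so it binds.
At p = 191: qd = 1595 - 8·191 = 67 and qs = 2·191 - 205 = 177.
Surplus = qs - qd = 110.
Government expenditure = surplus × support price = 110 × 191 = 21010.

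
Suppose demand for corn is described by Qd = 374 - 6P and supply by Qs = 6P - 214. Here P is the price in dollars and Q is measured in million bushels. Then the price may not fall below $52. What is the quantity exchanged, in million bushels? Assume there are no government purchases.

Setting quantity demanded equal to quantity supplied, 374 - 6P = 6P - 214, gives P* = 49 and Q* = 80.
Because the floor (52) lies above the market-clearing price, it is binding.
At P = 52: Qd = 374 - 6·52 = 62 and Qs = 6·52 - 214 = 98.
The quantity actually transacted is the short side, demand: 62.

62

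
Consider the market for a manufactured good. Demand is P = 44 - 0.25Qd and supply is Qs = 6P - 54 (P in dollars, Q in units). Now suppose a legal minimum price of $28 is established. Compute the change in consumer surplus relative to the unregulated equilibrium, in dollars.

-370

Rearranging demand gives Qd = 176 - 4P. Setting quantity demanded equal to quantity supplied, 176 - 4P = 6P - 54, gives P* = 23 and Q* = 84.
Because the floor (28) lies above the market-clearing price, it is binding.
At P = 28: Qd = 176 - 4·28 = 64 and Qs = 6·28 - 54 = 114.
Consumer surplus without the control is ½ · (44 - 23) · 84 = 882.
With the floor, consumers buy 64 units at 28, so CS = ½ · (44 - 28) · 64 = 512.
Change in consumer surplus = 512 - 882 = -370.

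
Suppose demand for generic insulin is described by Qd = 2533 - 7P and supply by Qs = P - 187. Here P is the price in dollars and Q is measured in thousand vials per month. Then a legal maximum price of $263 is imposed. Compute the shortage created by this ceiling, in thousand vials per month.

In a free market, 2533 - 7P = P - 187 gives the equilibrium P* = 340, Q* = 153.
Because the ceiling (263) lies below the market-clearing price, it is binding.
At P = 263: Qd = 2533 - 7·263 = 692 and Qs = 263 - 187 = 76.
Shortage = Qd - Qs = 692 - 76 = 616.

616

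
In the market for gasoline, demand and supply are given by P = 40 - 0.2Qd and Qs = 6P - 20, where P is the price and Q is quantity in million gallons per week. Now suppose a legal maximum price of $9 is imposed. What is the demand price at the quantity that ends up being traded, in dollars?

33.2

Rearranging demand gives Qd = 200 - 5P. Setting quantity demanded equal to quantity supplied, 200 - 5P = 6P - 20, gives P* = 20 and Q* = 100.
The ceiling of 9 is below the equilibrium price 20, so it binds.
At P = 9: Qd = 200 - 5·9 = 155 and Qs = 6·9 - 20 = 34.
Only 34 units reach the market. On the demand curve, the marginal buyer's willingness to pay at Q = 34 is (200 - 34)/5 = 33.2.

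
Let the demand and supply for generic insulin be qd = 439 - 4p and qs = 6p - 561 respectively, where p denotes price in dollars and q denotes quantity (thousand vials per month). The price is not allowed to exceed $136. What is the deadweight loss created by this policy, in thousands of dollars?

Without the control the market clears where 439 - 4p = 6p - 561, i.e. p* = 100 and q* = 39.
Since 136 is above p* = 100, the ceiling does not bind and the free-market outcome prevails.
Since the control does not bind, no trades are prevented and deadweight loss is zero.

0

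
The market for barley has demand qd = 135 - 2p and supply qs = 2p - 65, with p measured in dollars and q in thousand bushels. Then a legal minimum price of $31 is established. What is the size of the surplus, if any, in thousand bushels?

In a free market, 135 - 2p = 2p - 65 gives the equilibrium p* = 50, q* = 35.
The floor of 31 is below the equilibrium price 50, so it is not binding; the market clears at p* = 50, q* = 35.
Since the control does not bind, there is no surplus.

0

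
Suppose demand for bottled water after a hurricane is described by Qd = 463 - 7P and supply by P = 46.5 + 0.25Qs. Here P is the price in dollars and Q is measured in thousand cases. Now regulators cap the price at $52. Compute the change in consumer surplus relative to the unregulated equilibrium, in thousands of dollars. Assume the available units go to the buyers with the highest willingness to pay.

98

Rearranging supply gives Qs = 4P - 186. Setting quantity demanded equal to quantity supplied, 463 - 7P = 4P - 186, gives P* = 59 and Q* = 50.
Since 52 < 59, the ceiling is binding.
At P = 52: Qd = 463 - 7·52 = 99 and Qs = 4·52 - 186 = 22.
Consumer surplus without the control is ½ · (463/7 - 59) · 50 = 1250/7.
With the ceiling, 22 units are sold at 52 (assume they go to the highest-value buyers). The demand price at Q = 22 is 63, so CS = ½ · [(463/7 - 52) + (63 - 52)] · 22 = 1936/7.
Change in consumer surplus = 1936/7 - 1250/7 = 98.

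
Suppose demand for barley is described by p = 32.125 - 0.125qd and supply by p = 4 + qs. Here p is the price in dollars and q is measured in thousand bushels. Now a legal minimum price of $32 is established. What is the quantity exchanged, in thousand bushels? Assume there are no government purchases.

Rearranging demand gives qd = 257 - 8p; rearranging supply gives qs = p - 4. Without the control the market clears where 257 - 8p = p - 4, i.e. p* = 29 and q* = 25.
Because the floor (32) lies above the market-clearing price, it is binding.
At p = 32: qd = 257 - 8·32 = 1 and qs = 32 - 4 = 28.
The quantity actually transacted is the short side, demand: 1.

1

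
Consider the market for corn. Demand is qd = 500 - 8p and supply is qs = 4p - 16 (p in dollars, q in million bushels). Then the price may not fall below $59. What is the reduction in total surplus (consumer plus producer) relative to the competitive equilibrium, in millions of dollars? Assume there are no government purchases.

Without the control the market clears where 500 - 8p = 4p - 16, i.e. p* = 43 and q* = 156.
The floor of 59 is above the equilibrium price 43, so it binds.
At p = 59: qd = 500 - 8·59 = 28 and qs = 4·59 - 16 = 220.
Quantity traded falls to 28. At q = 28 the demand price is (500 - 28)/8 = 59 and the supply price is (16 + 28)/4 = 11.
Deadweight loss = ½ · (59 - 11) · (156 - 28) = ½ · 48 · 128 = 3072.

3072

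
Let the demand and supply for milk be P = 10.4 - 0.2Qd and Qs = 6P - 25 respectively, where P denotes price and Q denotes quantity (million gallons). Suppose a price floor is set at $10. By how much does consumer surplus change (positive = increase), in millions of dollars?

Rearranging demand gives Qd = 52 - 5P. In a free market, 52 - 5P = 6P - 25 gives the equilibrium P* = 7, Q* = 17.
Since 10 > 7, the floor is binding.
At P = 10: Qd = 52 - 5·10 = 2 and Qs = 6·10 - 25 = 35.
Consumer surplus without the control is ½ · (10.4 - 7) · 17 = 28.9.
With the floor, consumers buy 2 units at 10, so CS = ½ · (10.4 - 10) · 2 = 0.4.
Change in consumer surplus = 0.4 - 28.9 = -28.5.

-28.5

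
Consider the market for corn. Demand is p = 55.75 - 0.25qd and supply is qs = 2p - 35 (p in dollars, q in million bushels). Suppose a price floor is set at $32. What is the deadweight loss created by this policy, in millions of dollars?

Rearranging demand gives qd = 223 - 4p. In a free market, 223 - 4p = 2p - 35 gives the equilibrium p* = 43, q* = 51.
Since 32 is below p* = 43, the floor does not bind and the free-market outcome prevails.
Since the control does not bind, no trades are prevented and deadweight loss is zero.

0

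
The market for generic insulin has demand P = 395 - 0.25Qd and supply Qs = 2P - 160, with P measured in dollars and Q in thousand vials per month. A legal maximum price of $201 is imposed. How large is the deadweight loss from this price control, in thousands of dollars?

11881.5

Rearranging demand gives Qd = 1580 - 4P. Without the control the market clears where 1580 - 4P = 2P - 160, i.e. P* = 290 and Q* = 420.
Because the ceiling (201) lies below the market-clearing price, it is binding.
At P = 201: Qd = 1580 - 4·201 = 776 and Qs = 2·201 - 160 = 242.
Quantity traded falls to 242. At Q = 242 the demand price is (1580 - 242)/4 = 334.5 and the supply price is (160 + 242)/2 = 201.
Deadweight loss = ½ · (334.5 - 201) · (420 - 242) = ½ · 133.5 · 178 = 11881.5.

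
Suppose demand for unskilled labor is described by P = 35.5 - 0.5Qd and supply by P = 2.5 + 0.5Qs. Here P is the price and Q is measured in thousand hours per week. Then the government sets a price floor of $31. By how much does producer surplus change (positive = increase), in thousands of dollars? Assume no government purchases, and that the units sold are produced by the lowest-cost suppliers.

Rearranging demand gives Qd = 71 - 2P; rearranging supply gives Qs = 2P - 5. In a free market, 71 - 2P = 2P - 5 gives the equilibrium P* = 19, Q* = 33.
The floor of 31 is above the equilibrium price 19, so it binds.
At P = 31: Qd = 71 - 2·31 = 9 and Qs = 2·31 - 5 = 57.
Producer surplus without the control is ½ · (19 - 2.5) · 33 = 272.25.
With the floor, 9 units are sold at 31. The supply price at Q = 9 is 7, so PS = ½ · [(31 - 2.5) + (31 - 7)] · 9 = 236.25.
Change in producer surplus = 236.25 - 272.25 = -36.

-36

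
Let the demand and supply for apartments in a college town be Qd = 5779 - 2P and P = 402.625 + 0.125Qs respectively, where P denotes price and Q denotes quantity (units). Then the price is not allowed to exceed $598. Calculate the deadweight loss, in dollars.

Rearranging supply gives Qs = 8P - 3221. In a free market, 5779 - 2P = 8P - 3221 gives the equilibrium P* = 900, Q* = 3979.
Because the ceiling (598) lies below the market-clearing price, it is binding.
At P = 598: Qd = 5779 - 2·598 = 4583 and Qs = 8·598 - 3221 = 1563.
Quantity traded falls to 1563. At Q = 1563 the demand price is (5779 - 1563)/2 = 2108 and the supply price is (3221 + 1563)/8 = 598.
Deadweight loss = ½ · (2108 - 598) · (3979 - 1563) = ½ · 1510 · 2416 = 1824080.

1824080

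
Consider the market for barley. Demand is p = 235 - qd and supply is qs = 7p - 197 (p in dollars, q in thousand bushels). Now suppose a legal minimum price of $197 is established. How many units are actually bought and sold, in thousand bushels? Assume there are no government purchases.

Rearranging demand gives qd = 235 - p. In a free market, 235 - p = 7p - 197 gives the equilibrium p* = 54, q* = 181.
Because the floor (197) lies above the market-clearing price, it is binding.
At p = 197: qd = 235 - 197 = 38 and qs = 7·197 - 197 = 1182.
The quantity actually transacted is the short side, demand: 38.

38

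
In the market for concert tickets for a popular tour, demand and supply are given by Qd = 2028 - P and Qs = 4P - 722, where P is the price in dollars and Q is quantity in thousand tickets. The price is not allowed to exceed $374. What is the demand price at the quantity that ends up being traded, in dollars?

1254

Setting quantity demanded equal to quantity supplied, 2028 - P = 4P - 722, gives P* = 550 and Q* = 1478.
The ceiling of 374 is below the equilibrium price 550, so it binds.
At P = 374: Qd = 2028 - 374 = 1654 and Qs = 4·374 - 722 = 774.
Only 774 units reach the market. On the demand curve, the marginal buyer's willingness to pay at Q = 774 is (2028 - 774) = 1254.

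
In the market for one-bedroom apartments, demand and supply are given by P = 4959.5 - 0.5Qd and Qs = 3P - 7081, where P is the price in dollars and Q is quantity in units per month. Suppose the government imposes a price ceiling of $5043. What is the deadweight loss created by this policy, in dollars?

0

Rearranging demand gives Qd = 9919 - 2P. In a free market, 9919 - 2P = 3P - 7081 gives the equilibrium P* = 3400, Q* = 3119.
The ceiling of 5043 is above the equilibrium price 3400, so it is not binding; the market clears at P* = 3400, Q* = 3119.
Since the control does not bind, no trades are prevented and deadweight loss is zero.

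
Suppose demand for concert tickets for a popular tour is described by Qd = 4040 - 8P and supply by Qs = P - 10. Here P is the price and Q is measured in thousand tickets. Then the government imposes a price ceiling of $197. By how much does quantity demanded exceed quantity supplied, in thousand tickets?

2277

In a free market, 4040 - 8P = P - 10 gives the equilibrium P* = 450, Q* = 440.
The ceiling of 197 is below the equilibrium price 450, so it binds.
At P = 197: Qd = 4040 - 8·197 = 2464 and Qs = 197 - 10 = 187.
Shortage = Qd - Qs = 2464 - 187 = 2277.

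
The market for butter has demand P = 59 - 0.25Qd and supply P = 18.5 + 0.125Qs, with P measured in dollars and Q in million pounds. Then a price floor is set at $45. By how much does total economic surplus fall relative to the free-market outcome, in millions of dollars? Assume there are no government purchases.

Rearranging demand gives Qd = 236 - 4P; rearranging supply gives Qs = 8P - 148. Without the control the market clears where 236 - 4P = 8P - 148, i.e. P* = 32 and Q* = 108.
Since 45 > 32, the floor is binding.
At P = 45: Qd = 236 - 4·45 = 56 and Qs = 8·45 - 148 = 212.
Quantity traded falls to 56. At Q = 56 the demand price is (236 - 56)/4 = 45 and the supply price is (148 + 56)/8 = 25.5.
Deadweight loss = ½ · (45 - 25.5) · (108 - 56) = ½ · 19.5 · 52 = 507.

507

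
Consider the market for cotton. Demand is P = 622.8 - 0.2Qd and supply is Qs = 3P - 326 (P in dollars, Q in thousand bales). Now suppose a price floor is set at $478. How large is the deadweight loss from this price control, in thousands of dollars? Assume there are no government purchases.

15360

Rearranging demand gives Qd = 3114 - 5P. Equilibrium: 3114 - 5P = 3P - 326, so 3440 = 8P and P* = 430, Q* = 964.
Since 478 > 430, the floor is binding.
At P = 478: Qd = 3114 - 5·478 = 724 and Qs = 3·478 - 326 = 1108.
Quantity traded falls to 724. At Q = 724 the demand price is (3114 - 724)/5 = 478 and the supply price is (326 + 724)/3 = 350.
Deadweight loss = ½ · (478 - 350) · (964 - 724) = ½ · 128 · 240 = 15360.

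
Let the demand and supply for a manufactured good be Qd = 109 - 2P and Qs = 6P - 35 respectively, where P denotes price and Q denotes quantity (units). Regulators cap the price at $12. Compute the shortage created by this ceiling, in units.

48

In a free market, 109 - 2P = 6P - 35 gives the equilibrium P* = 18, Q* = 73.
Since 12 < 18, the ceiling is binding.
At P = 12: Qd = 109 - 2·12 = 85 and Qs = 6·12 - 35 = 37.
Shortage = Qd - Qs = 85 - 37 = 48.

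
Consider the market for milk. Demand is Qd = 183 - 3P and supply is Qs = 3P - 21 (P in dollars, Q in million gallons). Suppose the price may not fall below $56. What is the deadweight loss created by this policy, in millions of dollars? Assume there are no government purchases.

1452

Equilibrium: 183 - 3P = 3P - 21, so 204 = 6P and P* = 34, Q* = 81.
The floor of 56 is above the equilibrium price 34, so it binds.
At P = 56: Qd = 183 - 3·56 = 15 and Qs = 3·56 - 21 = 147.
Quantity traded falls to 15. At Q = 15 the demand price is (183 - 15)/3 = 56 and the supply price is (21 + 15)/3 = 12.
Deadweight loss = ½ · (56 - 12) · (81 - 15) = ½ · 44 · 66 = 1452.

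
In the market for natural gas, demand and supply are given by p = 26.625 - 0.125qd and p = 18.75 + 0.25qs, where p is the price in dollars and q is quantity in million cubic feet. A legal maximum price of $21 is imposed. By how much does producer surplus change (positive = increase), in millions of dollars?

-45

Rearranging demand gives qd = 213 - 8p; rearranging supply gives qs = 4p - 75. Equilibrium: 213 - 8p = 4p - 75, so 288 = 12p and p* = 24, q* = 21.
Since 21 < 24, the ceiling is binding.
At p = 21: qd = 213 - 8·21 = 45 and qs = 4·21 - 75 = 9.
Producer surplus without the control is ½ · (24 - 18.75) · 21 = 55.125.
With the ceiling, producers sell 9 units at 21, so PS = ½ · (21 - 18.75) · 9 = 10.125.
Change in producer surplus = 10.125 - 55.125 = -45.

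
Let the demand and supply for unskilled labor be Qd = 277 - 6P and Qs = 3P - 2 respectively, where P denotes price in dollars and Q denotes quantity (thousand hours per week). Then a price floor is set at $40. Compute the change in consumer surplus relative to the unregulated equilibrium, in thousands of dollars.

Equilibrium: 277 - 6P = 3P - 2, so 279 = 9P and P* = 31, Q* = 91.
Since 40 > 31, the floor is binding.
At P = 40: Qd = 277 - 6·40 = 37 and Qs = 3·40 - 2 = 118.
Consumer surplus without the control is ½ · (277/6 - 31) · 91 = 8281/12.
With the floor, consumers buy 37 units at 40, so CS = ½ · (277/6 - 40) · 37 = 1369/12.
Change in consumer surplus = 1369/12 - 8281/12 = -576.

-576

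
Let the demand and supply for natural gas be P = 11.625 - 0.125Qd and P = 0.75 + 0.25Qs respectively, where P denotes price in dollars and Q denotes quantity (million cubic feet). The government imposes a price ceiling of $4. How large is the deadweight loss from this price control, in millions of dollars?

48

Rearranging demand gives Qd = 93 - 8P; rearranging supply gives Qs = 4P - 3. In a free market, 93 - 8P = 4P - 3 gives the equilibrium P* = 8, Q* = 29.
Since 4 < 8, the ceiling is binding.
At P = 4: Qd = 93 - 8·4 = 61 and Qs = 4·4 - 3 = 13.
Quantity traded falls to 13. At Q = 13 the demand price is (93 - 13)/8 = 10 and the supply price is (3 + 13)/4 = 4.
Deadweight loss = ½ · (10 - 4) · (29 - 13) = ½ · 6 · 16 = 48.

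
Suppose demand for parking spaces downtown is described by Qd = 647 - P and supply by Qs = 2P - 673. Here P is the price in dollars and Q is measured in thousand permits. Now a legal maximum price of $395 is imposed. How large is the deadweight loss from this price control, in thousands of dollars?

6075

Setting quantity demanded equal to quantity supplied, 647 - P = 2P - 673, gives P* = 440 and Q* = 207.
The ceiling of 395 is below the equilibrium price 440, so it binds.
At P = 395: Qd = 647 - 395 = 252 and Qs = 2·395 - 673 = 117.
Quantity traded falls to 117. At Q = 117 the demand price is 647 - 117 = 530 and the supply price is (673 + 117)/2 = 395.
Deadweight loss = ½ · (530 - 395) · (207 - 117) = ½ · 135 · 90 = 6075.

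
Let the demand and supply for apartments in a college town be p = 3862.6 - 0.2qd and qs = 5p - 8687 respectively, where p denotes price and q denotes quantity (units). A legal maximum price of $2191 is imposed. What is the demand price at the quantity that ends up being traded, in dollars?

3409

Rearranging demand gives qd = 19313 - 5p. Setting quantity demanded equal to quantity supplied, 19313 - 5p = 5p - 8687, gives p* = 2800 and q* = 5313.
The ceiling of 2191 is below the equilibrium price 2800, so it binds.
At p = 2191: qd = 19313 - 5·2191 = 8358 and qs = 5·2191 - 8687 = 2268.
Only 2268 units reach the market. On the demand curve, the marginal buyer's willingness to pay at q = 2268 is (19313 - 2268)/5 = 3409.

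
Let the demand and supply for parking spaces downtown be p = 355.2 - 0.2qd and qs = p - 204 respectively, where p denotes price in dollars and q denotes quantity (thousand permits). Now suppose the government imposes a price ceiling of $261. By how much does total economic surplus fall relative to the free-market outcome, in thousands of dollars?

2856.6

Rearranging demand gives qd = 1776 - 5p. Without the control the market clears where 1776 - 5p = p - 204, i.e. p* = 330 and q* = 126.
Since 261 < 330, the ceiling is binding.
At p = 261: qd = 1776 - 5·261 = 471 and qs = 261 - 204 = 57.
Quantity traded falls to 57. At q = 57 the demand price is (1776 - 57)/5 = 343.8 and the supply price is 204 + 57 = 261.
Deadweight loss = ½ · (343.8 - 261) · (126 - 57) = ½ · 82.8 · 69 = 2856.6.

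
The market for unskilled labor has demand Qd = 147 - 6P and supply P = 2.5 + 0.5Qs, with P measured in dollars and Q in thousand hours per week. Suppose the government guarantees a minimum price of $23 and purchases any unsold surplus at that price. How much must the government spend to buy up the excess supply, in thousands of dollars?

736

Rearranging supply gives Qs = 2P - 5. Setting quantity demanded equal to quantity supplied, 147 - 6P = 2P - 5, gives P* = 19 and Q* = 33.
Since 23 > 19, the floor is binding.
At P = 23: Qd = 147 - 6·23 = 9 and Qs = 2·23 - 5 = 41.
Surplus = Qs - Qd = 32.
Government expenditure = surplus × support price = 32 × 23 = 736.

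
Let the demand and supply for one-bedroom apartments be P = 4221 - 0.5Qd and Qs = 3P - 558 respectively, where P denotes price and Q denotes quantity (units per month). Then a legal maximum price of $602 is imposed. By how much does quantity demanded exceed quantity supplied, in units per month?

5990

Rearranging demand gives Qd = 8442 - 2P. Setting quantity demanded equal to quantity supplied, 8442 - 2P = 3P - 558, gives P* = 1800 and Q* = 4842.
The ceiling of 602 is below the equilibrium price 1800, so it binds.
At P = 602: Qd = 8442 - 2·602 = 7238 and Qs = 3·602 - 558 = 1248.
Shortage = Qd - Qs = 7238 - 1248 = 5990.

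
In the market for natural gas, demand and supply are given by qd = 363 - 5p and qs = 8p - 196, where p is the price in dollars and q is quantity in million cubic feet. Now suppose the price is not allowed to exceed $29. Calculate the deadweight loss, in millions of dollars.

Setting quantity demanded equal to quantity supplied, 363 - 5p = 8p - 196, gives p* = 43 and q* = 148.
Because the ceiling (29) lies below the market-clearing price, it is binding.
At p = 29: qd = 363 - 5·29 = 218 and qs = 8·29 - 196 = 36.
Quantity traded falls to 36. At q = 36 the demand price is (363 - 36)/5 = 65.4 and the supply price is (196 + 36)/8 = 29.
Deadweight loss = ½ · (65.4 - 29) · (148 - 36) = ½ · 36.4 · 112 = 2038.4.

2038.4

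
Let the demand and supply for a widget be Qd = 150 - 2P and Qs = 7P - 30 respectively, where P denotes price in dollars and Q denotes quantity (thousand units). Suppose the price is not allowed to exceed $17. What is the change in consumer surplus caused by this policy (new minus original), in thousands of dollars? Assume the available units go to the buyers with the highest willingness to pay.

Equilibrium: 150 - 2P = 7P - 30, so 180 = 9P and P* = 20, Q* = 110.
Because the ceiling (17) lies below the market-clearing price, it is binding.
At P = 17: Qd = 150 - 2·17 = 116 and Qs = 7·17 - 30 = 89.
Consumer surplus without the control is ½ · (75 - 20) · 110 = 3025.
With the ceiling, 89 units are sold at 17 (assume they go to the highest-value buyers). The demand price at Q = 89 is 30.5, so CS = ½ · [(75 - 17) + (30.5 - 17)] · 89 = 3181.75.
Change in consumer surplus = 3181.75 - 3025 = 156.75.

156.75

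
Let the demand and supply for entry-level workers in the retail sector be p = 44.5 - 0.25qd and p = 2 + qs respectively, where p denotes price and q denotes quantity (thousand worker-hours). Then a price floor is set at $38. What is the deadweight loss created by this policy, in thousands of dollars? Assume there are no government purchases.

40

Rearranging demand gives qd = 178 - 4p; rearranging supply gives qs = p - 2. Setting quantity demanded equal to quantity supplied, 178 - 4p = p - 2, gives p* = 36 and q* = 34.
Since 38 > 36, the floor is binding.
At p = 38: qd = 178 - 4·38 = 26 and qs = 38 - 2 = 36.
Quantity traded falls to 26. At q = 26 the demand price is (178 - 26)/4 = 38 and the supply price is 2 + 26 = 28.
Deadweight loss = ½ · (38 - 28) · (34 - 26) = ½ · 10 · 8 = 40.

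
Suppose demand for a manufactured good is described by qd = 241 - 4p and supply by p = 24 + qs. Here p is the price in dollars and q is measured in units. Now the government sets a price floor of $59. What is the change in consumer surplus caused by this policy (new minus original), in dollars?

Rearranging supply gives qs = p - 24. Equilibrium: 241 - 4p = p - 24, so 265 = 5p and p* = 53, q* = 29.
The floor of 59 is above the equilibrium price 53, so it binds.
At p = 59: qd = 241 - 4·59 = 5 and qs = 59 - 24 = 35.
Consumer surplus without the control is ½ · (60.25 - 53) · 29 = 105.125.
With the floor, consumers buy 5 units at 59, so CS = ½ · (60.25 - 59) · 5 = 3.125.
Change in consumer surplus = 3.125 - 105.125 = -102.

-102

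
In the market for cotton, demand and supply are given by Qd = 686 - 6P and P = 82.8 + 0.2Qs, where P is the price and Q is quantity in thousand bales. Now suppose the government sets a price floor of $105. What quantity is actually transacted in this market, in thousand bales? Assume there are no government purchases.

Rearranging supply gives Qs = 5P - 414. Without the control the market clears where 686 - 6P = 5P - 414, i.e. P* = 100 and Q* = 86.
Because the floor (105) lies above the market-clearing price, it is binding.
At P = 105: Qd = 686 - 6·105 = 56 and Qs = 5·105 - 414 = 111.
The quantity actually transacted is the short side, demand: 56.

56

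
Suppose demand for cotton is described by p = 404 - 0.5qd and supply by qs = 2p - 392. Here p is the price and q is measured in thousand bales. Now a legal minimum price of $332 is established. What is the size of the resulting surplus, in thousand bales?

Rearranging demand gives qd = 808 - 2p. Setting quantity demanded equal to quantity supplied, 808 - 2p = 2p - 392, gives p* = 300 and q* = 208.
Because the floor (332) lies above the market-clearing price, it is binding.
At p = 332: qd = 808 - 2·332 = 144 and qs = 2·332 - 392 = 272.
Surplus = qs - qd = 272 - 144 = 128.

128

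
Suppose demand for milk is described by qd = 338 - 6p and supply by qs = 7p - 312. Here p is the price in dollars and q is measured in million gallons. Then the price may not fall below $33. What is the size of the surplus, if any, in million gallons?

Equilibrium: 338 - 6p = 7p - 312, so 650 = 13p and p* = 50, q* = 38.
Since 33 is below p* = 50, the floor does not bind and the free-market outcome prevails.
Since the control does not bind, there is no surplus.

0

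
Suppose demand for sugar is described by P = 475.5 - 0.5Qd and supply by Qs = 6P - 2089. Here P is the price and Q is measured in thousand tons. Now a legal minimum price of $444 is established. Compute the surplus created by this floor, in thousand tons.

512

Rearranging demand gives Qd = 951 - 2P. In a free market, 951 - 2P = 6P - 2089 gives the equilibrium P* = 380, Q* = 191.
Since 444 > 380, the floor is binding.
At P = 444: Qd = 951 - 2·444 = 63 and Qs = 6·444 - 2089 = 575.
Surplus = Qs - Qd = 575 - 63 = 512.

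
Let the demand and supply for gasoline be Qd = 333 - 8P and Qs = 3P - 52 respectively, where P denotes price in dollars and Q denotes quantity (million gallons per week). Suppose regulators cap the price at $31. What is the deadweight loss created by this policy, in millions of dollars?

33

Setting quantity demanded equal to quantity supplied, 333 - 8P = 3P - 52, gives P* = 35 and Q* = 53.
The ceiling of 31 is below the equilibrium price 35, so it binds.
At P = 31: Qd = 333 - 8·31 = 85 and Qs = 3·31 - 52 = 41.
Quantity traded falls to 41. At Q = 41 the demand price is (333 - 41)/8 = 36.5 and the supply price is (52 + 41)/3 = 31.
Deadweight loss = ½ · (36.5 - 31) · (53 - 41) = ½ · 5.5 · 12 = 33.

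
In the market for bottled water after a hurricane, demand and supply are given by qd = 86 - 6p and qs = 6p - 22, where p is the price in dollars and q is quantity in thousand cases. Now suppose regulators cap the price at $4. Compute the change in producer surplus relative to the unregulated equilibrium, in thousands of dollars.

-85

Equilibrium: 86 - 6p = 6p - 22, so 108 = 12p and p* = 9, q* = 32.
Because the ceiling (4) lies below the market-clearing price, it is binding.
At p = 4: qd = 86 - 6·4 = 62 and qs = 6·4 - 22 = 2.
Producer surplus without the control is ½ · (9 - 11/3) · 32 = 256/3.
With the ceiling, producers sell 2 units at 4, so PS = ½ · (4 - 11/3) · 2 = 1/3.
Change in producer surplus = 1/3 - 256/3 = -85.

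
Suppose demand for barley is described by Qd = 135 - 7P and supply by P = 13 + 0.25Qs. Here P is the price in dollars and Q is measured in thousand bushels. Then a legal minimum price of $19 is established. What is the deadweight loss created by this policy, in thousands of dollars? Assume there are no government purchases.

38.5

Rearranging supply gives Qs = 4P - 52. Equilibrium: 135 - 7P = 4P - 52, so 187 = 11P and P* = 17, Q* = 16.
The floor of 19 is above the equilibrium price 17, so it binds.
At P = 19: Qd = 135 - 7·19 = 2 and Qs = 4·19 - 52 = 24.
Quantity traded falls to 2. At Q = 2 the demand price is (135 - 2)/7 = 19 and the supply price is (52 + 2)/4 = 13.5.
Deadweight loss = ½ · (19 - 13.5) · (16 - 2) = ½ · 5.5 · 14 = 38.5.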